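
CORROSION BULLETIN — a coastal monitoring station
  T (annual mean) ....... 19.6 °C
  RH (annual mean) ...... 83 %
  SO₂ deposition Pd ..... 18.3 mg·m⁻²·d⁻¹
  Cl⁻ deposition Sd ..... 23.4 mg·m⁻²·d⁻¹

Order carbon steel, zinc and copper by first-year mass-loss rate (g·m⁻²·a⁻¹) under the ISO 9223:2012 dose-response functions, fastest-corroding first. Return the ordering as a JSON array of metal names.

carbon steel: T>10 °C ⇒ hinge -0.054·(19.6−10) = -0.5184
  sulphur-dioxide contribution → 25.13 μm/a
  chloride contribution → 24.41 μm/a
  total first-year rate 49.54 μm/a
  mass loss = 49.54 μm/a × 7.85 g/cm³ = 388.9 g·m⁻²·a⁻¹
zinc: f(T) = -0.071·(T−10) [T>10 °C] = -0.6816
  sulphur-dioxide contribution → 1.067 μm/a
  chloride contribution → 1.085 μm/a
  total first-year rate 2.152 μm/a
  mass loss = 2.152 μm/a × 7.14 g/cm³ = 15.37 g·m⁻²·a⁻¹
copper: f(T) = -0.080·(T−10) [T>10 °C] = -0.7680
  sulphur-dioxide contribution → 0.701 μm/a
  chloride contribution → 1.245 μm/a
  total first-year rate 1.946 μm/a
  mass loss = 1.946 μm/a × 8.96 g/cm³ = 17.44 g·m⁻²·a⁻¹
Ordering by g·m⁻²·a⁻¹: carbon steel (389) > copper (17.4) > zinc (15.4)

["carbon steel", "copper", "zinc"]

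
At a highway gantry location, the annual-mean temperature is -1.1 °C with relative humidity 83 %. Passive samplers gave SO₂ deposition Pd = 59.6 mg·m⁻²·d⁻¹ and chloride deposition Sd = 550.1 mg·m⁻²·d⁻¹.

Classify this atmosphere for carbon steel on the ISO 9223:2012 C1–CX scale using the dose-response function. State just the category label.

carbon steel: f(T) = +0.150·(T−10) [T≤10 °C] = -1.6650
  SO₂ term: 1.77·59.6^0.52·exp(0.02·83-1.6650) = 14.75
  Cl⁻ term: 0.102·550.1^0.62·exp(0.033·83+0.04·-1.1) = 75.53
  sum: 14.75 + 75.53 → r_corr = 90.28 μm/a
ISO 9223 Table 2 (carbon steel): 80 < 90.3 ≤ 200 μm/a ⇒ C5

C5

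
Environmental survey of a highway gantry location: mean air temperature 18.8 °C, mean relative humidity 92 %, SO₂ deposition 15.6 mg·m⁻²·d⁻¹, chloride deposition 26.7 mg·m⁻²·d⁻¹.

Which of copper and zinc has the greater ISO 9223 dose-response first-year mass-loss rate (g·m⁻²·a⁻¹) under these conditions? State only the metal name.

copper: T>10 °C ⇒ hinge -0.080·(18.8−10) = -0.7040
  Pd branch = 0.0053·Pd^0.26·e^(0.059·RH+f) = 1.219 μm/a
  Cl⁻ term: 0.01025·26.7^0.27·exp(0.036·92+0.049·18.8) = 1.715
  sum: 1.219 + 1.715 → r_corr = 2.935 μm/a
  mass loss = 2.935 μm/a × 8.96 g/cm³ = 26.29 g·m⁻²·a⁻¹
zinc: T>10 °C ⇒ hinge -0.071·(18.8−10) = -0.6248
  Pd branch = 0.0129·Pd^0.44·e^(0.046·RH+f) = 1.593 μm/a
  Cl⁻ term: 0.0175·26.7^0.57·exp(0.008·92+0.085·18.8) = 1.174
  sum: 1.593 + 1.174 → r_corr = 2.767 μm/a
  mass loss = 2.767 μm/a × 7.14 g/cm³ = 19.76 g·m⁻²·a⁻¹
Ordering by g·m⁻²·a⁻¹: copper (26.3) > zinc (19.8)

copper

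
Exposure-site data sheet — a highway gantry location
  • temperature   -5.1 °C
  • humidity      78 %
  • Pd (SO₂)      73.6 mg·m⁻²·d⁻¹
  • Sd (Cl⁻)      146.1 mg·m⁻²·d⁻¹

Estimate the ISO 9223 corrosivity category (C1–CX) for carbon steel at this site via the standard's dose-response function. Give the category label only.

C3

carbon steel: f(T) = +0.150·(T−10) [T≤10 °C] = -2.2650
  Pd branch = 1.77·Pd^0.52·e^(0.02·RH+f) = 8.177 μm/a
  Sd branch = 0.102·Sd^0.62·e^(0.033·RH+0.04·T) = 23.99 μm/a
  sum: 8.177 + 23.99 → r_corr = 32.16 μm/a
32.2 μm/a falls in (25, 50] for carbon steel → category C3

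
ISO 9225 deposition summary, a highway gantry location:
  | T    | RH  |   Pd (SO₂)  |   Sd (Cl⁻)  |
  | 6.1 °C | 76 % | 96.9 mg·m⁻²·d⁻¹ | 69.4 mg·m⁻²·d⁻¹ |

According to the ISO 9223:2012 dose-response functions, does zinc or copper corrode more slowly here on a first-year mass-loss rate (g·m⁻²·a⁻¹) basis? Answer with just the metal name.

copper

zinc: f(T) = +0.038·(T−10) [T≤10 °C] = -0.1482
  SO₂ term: 0.0129·96.9^0.44·exp(0.046·76-0.1482) = 2.745
  Cl⁻ term: 0.0175·69.4^0.57·exp(0.008·76+0.085·6.1) = 0.6051
  r_corr = 2.745 + 0.6051 = 3.35 μm/a
  mass loss = 3.35 μm/a × 7.14 g/cm³ = 23.92 g·m⁻²·a⁻¹
copper: T≤10 °C ⇒ hinge +0.126·(6.1−10) = -0.4914
  Pd branch = 0.0053·Pd^0.26·e^(0.059·RH+f) = 0.9434 μm/a
  Sd branch = 0.01025·Sd^0.27·e^(0.036·RH+0.049·T) = 0.6698 μm/a
  sum: 0.9434 + 0.6698 → r_corr = 1.613 μm/a
  mass loss = 1.613 μm/a × 8.96 g/cm³ = 14.45 g·m⁻²·a⁻¹
Ordering by g·m⁻²·a⁻¹: zinc (23.9) > copper (14.5)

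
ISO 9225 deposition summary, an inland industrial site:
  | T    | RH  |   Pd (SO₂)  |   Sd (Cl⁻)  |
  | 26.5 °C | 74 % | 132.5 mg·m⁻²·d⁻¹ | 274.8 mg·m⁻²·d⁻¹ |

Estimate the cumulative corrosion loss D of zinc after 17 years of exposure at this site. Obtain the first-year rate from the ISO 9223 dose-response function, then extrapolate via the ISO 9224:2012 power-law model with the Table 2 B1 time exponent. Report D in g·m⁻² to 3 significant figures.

zinc: temperature factor f = -0.071·(16.5) = -1.1715
  SO₂ term: 0.0129·132.5^0.44·exp(0.046·74-1.1715) = 1.033
  Sd branch = 0.0175·Sd^0.57·e^(0.008·RH+0.085·T) = 7.39 μm/a
  r_corr = 1.033 + 7.39 = 8.422 μm/a
ISO 9224: D(t) = r_corr · t^b with b = 0.813 (zinc, B1)
  D(17) = 8.422 × 17^0.813 = 8.422 × 10.01 = 84.29 μm
  Mass loss = 84.29 μm × 7.14 g/cm³ = 601.8 g·m⁻²

D(17) = 602 g·m⁻²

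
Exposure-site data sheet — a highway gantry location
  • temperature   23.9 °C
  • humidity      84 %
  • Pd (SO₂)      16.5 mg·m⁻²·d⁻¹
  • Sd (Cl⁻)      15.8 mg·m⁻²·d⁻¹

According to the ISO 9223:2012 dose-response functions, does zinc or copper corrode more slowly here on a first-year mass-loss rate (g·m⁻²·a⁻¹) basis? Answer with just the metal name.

zinc

zinc: T>10 °C ⇒ hinge -0.071·(23.9−10) = -0.9869
  SO₂ term: 0.0129·16.5^0.44·exp(0.046·84-0.9869) = 0.7867
  Cl⁻ term: 0.0175·15.8^0.57·exp(0.008·84+0.085·23.9) = 1.26
  r_corr = 0.7867 + 1.26 = 2.047 μm/a
  mass loss = 2.047 μm/a × 7.14 g/cm³ = 14.61 g·m⁻²·a⁻¹
copper: temperature factor f = -0.080·(13.9) = -1.1120
  Pd branch = 0.0053·Pd^0.26·e^(0.059·RH+f) = 0.5132 μm/a
  Sd branch = 0.01025·Sd^0.27·e^(0.036·RH+0.049·T) = 1.433 μm/a
  r_corr = 0.5132 + 1.433 = 1.946 μm/a
  mass loss = 1.946 μm/a × 8.96 g/cm³ = 17.44 g·m⁻²·a⁻¹
Ordering by g·m⁻²·a⁻¹: copper (17.4) > zinc (14.6)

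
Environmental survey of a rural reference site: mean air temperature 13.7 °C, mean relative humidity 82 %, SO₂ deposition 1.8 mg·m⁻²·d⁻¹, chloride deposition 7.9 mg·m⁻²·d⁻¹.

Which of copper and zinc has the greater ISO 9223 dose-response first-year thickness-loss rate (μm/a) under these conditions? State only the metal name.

copper

copper: temperature factor f = -0.080·(3.7) = -0.2960
  sulphur-dioxide contribution → 0.5797 μm/a
  chloride contribution → 0.6709 μm/a
  total first-year rate 1.251 μm/a
zinc: f(T) = -0.071·(T−10) [T>10 °C] = -0.2627
  sulphur-dioxide contribution → 0.5584 μm/a
  chloride contribution → 0.351 μm/a
  ⇒ r_corr(zinc) = 0.9095 μm/a
Ordering by μm/a: copper (1.25) > zinc (0.909)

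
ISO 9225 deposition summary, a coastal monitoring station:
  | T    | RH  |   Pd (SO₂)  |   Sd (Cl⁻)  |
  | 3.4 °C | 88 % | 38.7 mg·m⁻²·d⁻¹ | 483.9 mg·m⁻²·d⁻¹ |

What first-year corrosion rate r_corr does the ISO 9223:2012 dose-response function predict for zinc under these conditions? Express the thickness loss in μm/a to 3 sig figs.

zinc: f(T) = +0.038·(T−10) [T≤10 °C] = -0.2508
  Pd branch = 0.0129·Pd^0.44·e^(0.046·RH+f) = 2.873 μm/a
  Cl⁻ term: 0.0175·483.9^0.57·exp(0.008·88+0.085·3.4) = 1.602
  r_corr = 2.873 + 1.602 = 4.474 μm/a

r_corr = 4.47 μm/a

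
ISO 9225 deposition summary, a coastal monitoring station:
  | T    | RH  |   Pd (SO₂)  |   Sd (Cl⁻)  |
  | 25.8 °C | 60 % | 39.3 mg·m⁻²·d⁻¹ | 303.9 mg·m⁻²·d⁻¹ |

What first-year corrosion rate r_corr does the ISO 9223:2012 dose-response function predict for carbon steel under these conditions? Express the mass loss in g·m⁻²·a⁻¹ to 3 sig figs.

carbon steel: temperature factor f = -0.054·(15.8) = -0.8532
  Pd branch = 1.77·Pd^0.52·e^(0.02·RH+f) = 16.89 μm/a
  Cl⁻ term: 0.102·303.9^0.62·exp(0.033·60+0.04·25.8) = 71.78
  r_corr = 16.89 + 71.78 = 88.67 μm/a
Convert to mass loss: 88.67 μm/a × 7.85 g/cm³ = 696.1 g·m⁻²·a⁻¹

r_corr = 696 g·m⁻²·a⁻¹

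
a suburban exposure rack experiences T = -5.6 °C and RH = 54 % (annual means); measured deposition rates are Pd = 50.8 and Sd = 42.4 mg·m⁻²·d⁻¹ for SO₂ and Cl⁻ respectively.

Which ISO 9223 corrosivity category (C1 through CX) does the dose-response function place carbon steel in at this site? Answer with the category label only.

C2

carbon steel: temperature factor f = +0.150·(-15.6) = -2.3400
  Pd branch = 1.77·Pd^0.52·e^(0.02·RH+f) = 3.871 μm/a
  Sd branch = 0.102·Sd^0.62·e^(0.033·RH+0.04·T) = 4.945 μm/a
  r_corr = 3.871 + 4.945 = 8.816 μm/a
Category bounds: 1.3…25 μm/a bracket r_corr ⇒ C2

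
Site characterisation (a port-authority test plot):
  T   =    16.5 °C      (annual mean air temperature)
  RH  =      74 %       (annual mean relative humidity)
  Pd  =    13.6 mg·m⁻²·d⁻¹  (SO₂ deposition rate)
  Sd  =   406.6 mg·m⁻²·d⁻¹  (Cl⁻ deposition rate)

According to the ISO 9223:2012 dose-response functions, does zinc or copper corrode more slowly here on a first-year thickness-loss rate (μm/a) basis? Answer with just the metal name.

zinc: T>10 °C ⇒ hinge -0.071·(16.5−10) = -0.4615
  Pd branch = 0.0129·Pd^0.44·e^(0.046·RH+f) = 0.7714 μm/a
  Sd branch = 0.0175·Sd^0.57·e^(0.008·RH+0.085·T) = 3.949 μm/a
  r_corr = 0.7714 + 3.949 = 4.72 μm/a
copper: f(T) = -0.080·(T−10) [T>10 °C] = -0.5200
  SO₂ term: 0.0053·13.6^0.26·exp(0.059·74-0.5200) = 0.489
  Cl⁻ term: 0.01025·406.6^0.27·exp(0.036·74+0.049·16.5) = 1.672
  r_corr = 0.489 + 1.672 = 2.161 μm/a
Ordering by μm/a: zinc (4.72) > copper (2.16)

copper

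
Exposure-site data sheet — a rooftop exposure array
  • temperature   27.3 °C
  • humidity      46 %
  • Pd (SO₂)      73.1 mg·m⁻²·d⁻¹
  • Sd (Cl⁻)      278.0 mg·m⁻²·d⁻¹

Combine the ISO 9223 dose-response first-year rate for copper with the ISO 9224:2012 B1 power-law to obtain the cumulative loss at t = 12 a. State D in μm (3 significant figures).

copper: T>10 °C ⇒ hinge -0.080·(27.3−10) = -1.3840
  sulphur-dioxide contribution → 0.06117 μm/a
  chloride contribution → 0.9349 μm/a
  total first-year rate 0.9961 μm/a
Long-term exponent b (ISO 9224 Table 2, B1) = 0.667
  D(12) = 0.9961 × 12^0.667 = 0.9961 × 5.246 = 5.225 μm

D(12) = 5.23 μm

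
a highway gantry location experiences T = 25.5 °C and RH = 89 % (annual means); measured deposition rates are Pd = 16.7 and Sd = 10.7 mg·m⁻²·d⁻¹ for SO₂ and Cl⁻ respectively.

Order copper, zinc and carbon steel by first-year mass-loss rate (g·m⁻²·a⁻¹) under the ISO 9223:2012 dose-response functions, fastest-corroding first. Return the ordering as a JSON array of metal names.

copper: f(T) = -0.080·(T−10) [T>10 °C] = -1.2400
  Pd branch = 0.0053·Pd^0.26·e^(0.059·RH+f) = 0.6083 μm/a
  Sd branch = 0.01025·Sd^0.27·e^(0.036·RH+0.049·T) = 1.67 μm/a
  r_corr = 0.6083 + 1.67 = 2.279 μm/a
  mass loss = 2.279 μm/a × 8.96 g/cm³ = 20.42 g·m⁻²·a⁻¹
zinc: f(T) = -0.071·(T−10) [T>10 °C] = -1.1005
  SO₂ term: 0.0129·16.7^0.44·exp(0.046·89-1.1005) = 0.8885
  Cl⁻ term: 0.0175·10.7^0.57·exp(0.008·89+0.085·25.5) = 1.203
  r_corr = 0.8885 + 1.203 = 2.092 μm/a
  mass loss = 2.092 μm/a × 7.14 g/cm³ = 14.93 g·m⁻²·a⁻¹
carbon steel: T>10 °C ⇒ hinge -0.054·(25.5−10) = -0.8370
  SO₂ term: 1.77·16.7^0.52·exp(0.02·89-0.8370) = 19.65
  Cl⁻ term: 0.102·10.7^0.62·exp(0.033·89+0.04·25.5) = 23.19
  r_corr = 19.65 + 23.19 = 42.84 μm/a
  mass loss = 42.84 μm/a × 7.85 g/cm³ = 336.3 g·m⁻²·a⁻¹
Ordering by g·m⁻²·a⁻¹: carbon steel (336) > copper (20.4) > zinc (14.9)

["carbon steel", "copper", "zinc"]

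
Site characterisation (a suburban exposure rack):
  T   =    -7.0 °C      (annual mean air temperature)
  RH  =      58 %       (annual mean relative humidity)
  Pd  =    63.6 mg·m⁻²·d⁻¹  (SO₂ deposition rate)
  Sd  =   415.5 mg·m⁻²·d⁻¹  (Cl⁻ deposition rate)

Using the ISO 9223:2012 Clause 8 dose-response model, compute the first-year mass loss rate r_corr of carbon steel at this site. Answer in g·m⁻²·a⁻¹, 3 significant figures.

r_corr = 202 g·m⁻²·a⁻¹

carbon steel: f(T) = +0.150·(T−10) [T≤10 °C] = -2.5500
  SO₂ term: 1.77·63.6^0.52·exp(0.02·58-2.5500) = 3.82
  Sd branch = 0.102·Sd^0.62·e^(0.033·RH+0.04·T) = 21.97 μm/a
  sum: 3.82 + 21.97 → r_corr = 25.79 μm/a
Convert to mass loss: 25.79 μm/a × 7.85 g/cm³ = 202.4 g·m⁻²·a⁻¹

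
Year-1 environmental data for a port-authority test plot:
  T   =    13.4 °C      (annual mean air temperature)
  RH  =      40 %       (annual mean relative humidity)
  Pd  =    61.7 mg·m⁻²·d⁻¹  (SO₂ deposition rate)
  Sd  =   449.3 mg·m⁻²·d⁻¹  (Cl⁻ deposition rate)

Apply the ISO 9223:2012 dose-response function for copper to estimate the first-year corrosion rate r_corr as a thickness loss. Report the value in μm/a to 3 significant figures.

copper: temperature factor f = -0.080·(3.4) = -0.2720
  sulphur-dioxide contribution → 0.1249 μm/a
  chloride contribution → 0.434 μm/a
  ⇒ r_corr(copper) = 0.5589 μm/a

r_corr = 0.559 μm/a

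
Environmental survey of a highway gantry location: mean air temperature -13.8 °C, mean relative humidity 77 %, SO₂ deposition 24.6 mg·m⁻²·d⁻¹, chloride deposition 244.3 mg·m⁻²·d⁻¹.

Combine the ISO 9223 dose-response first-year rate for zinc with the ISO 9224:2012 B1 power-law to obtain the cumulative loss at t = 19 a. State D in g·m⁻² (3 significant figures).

zinc: T≤10 °C ⇒ hinge +0.038·(-13.8−10) = -0.9044
  SO₂ term: 0.0129·24.6^0.44·exp(0.046·77-0.9044) = 0.7381
  Sd branch = 0.0175·Sd^0.57·e^(0.008·RH+0.085·T) = 0.2303 μm/a
  r_corr = 0.7381 + 0.2303 = 0.9683 μm/a
ISO 9224: D(t) = r_corr · t^b with b = 0.813 (zinc, B1)
  D(19) = 0.9683 × 19^0.813 = 0.9683 × 10.96 = 10.61 μm
  Mass loss = 10.61 μm × 7.14 g/cm³ = 75.75 g·m⁻²

D(19) = 75.7 g·m⁻²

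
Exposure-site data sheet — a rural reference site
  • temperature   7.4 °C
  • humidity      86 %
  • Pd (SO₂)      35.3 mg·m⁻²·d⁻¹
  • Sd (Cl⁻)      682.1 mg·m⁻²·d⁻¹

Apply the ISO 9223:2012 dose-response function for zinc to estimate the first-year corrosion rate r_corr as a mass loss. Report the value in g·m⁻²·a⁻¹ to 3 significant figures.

zinc: f(T) = +0.038·(T−10) [T≤10 °C] = -0.0988
  SO₂ term: 0.0129·35.3^0.44·exp(0.046·86-0.0988) = 2.929
  Cl⁻ term: 0.0175·682.1^0.57·exp(0.008·86+0.085·7.4) = 2.693
  sum: 2.929 + 2.693 → r_corr = 5.623 μm/a
Convert to mass loss: 5.623 μm/a × 7.14 g/cm³ = 40.15 g·m⁻²·a⁻¹

r_corr = 40.1 g·m⁻²·a⁻¹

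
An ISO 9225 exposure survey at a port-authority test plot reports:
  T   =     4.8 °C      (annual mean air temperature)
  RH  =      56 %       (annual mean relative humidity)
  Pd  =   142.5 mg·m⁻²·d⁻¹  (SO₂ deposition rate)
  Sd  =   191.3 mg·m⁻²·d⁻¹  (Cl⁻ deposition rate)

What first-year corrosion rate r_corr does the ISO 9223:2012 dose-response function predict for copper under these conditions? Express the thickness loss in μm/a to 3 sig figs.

r_corr = 0.674 μm/a

copper: f(T) = +0.126·(T−10) [T≤10 °C] = -0.6552
  sulphur-dioxide contribution → 0.272 μm/a
  chloride contribution → 0.4022 μm/a
  ⇒ r_corr(copper) = 0.6743 μm/a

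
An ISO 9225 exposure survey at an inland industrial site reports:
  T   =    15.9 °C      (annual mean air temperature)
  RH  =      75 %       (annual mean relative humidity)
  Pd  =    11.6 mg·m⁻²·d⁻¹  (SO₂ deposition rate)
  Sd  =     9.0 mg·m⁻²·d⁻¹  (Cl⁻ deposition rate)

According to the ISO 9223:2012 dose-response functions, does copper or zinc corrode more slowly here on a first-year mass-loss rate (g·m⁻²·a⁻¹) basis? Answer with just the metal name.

copper: temperature factor f = -0.080·(5.9) = -0.4720
  Pd branch = 0.0053·Pd^0.26·e^(0.059·RH+f) = 0.5222 μm/a
  Sd branch = 0.01025·Sd^0.27·e^(0.036·RH+0.049·T) = 0.6016 μm/a
  sum: 0.5222 + 0.6016 → r_corr = 1.124 μm/a
  mass loss = 1.124 μm/a × 8.96 g/cm³ = 10.07 g·m⁻²·a⁻¹
zinc: temperature factor f = -0.071·(5.9) = -0.4189
  Pd branch = 0.0129·Pd^0.44·e^(0.046·RH+f) = 0.7859 μm/a
  Sd branch = 0.0175·Sd^0.57·e^(0.008·RH+0.085·T) = 0.431 μm/a
  sum: 0.7859 + 0.431 → r_corr = 1.217 μm/a
  mass loss = 1.217 μm/a × 7.14 g/cm³ = 8.688 g·m⁻²·a⁻¹
Ordering by g·m⁻²·a⁻¹: copper (10.1) > zinc (8.69)

zinc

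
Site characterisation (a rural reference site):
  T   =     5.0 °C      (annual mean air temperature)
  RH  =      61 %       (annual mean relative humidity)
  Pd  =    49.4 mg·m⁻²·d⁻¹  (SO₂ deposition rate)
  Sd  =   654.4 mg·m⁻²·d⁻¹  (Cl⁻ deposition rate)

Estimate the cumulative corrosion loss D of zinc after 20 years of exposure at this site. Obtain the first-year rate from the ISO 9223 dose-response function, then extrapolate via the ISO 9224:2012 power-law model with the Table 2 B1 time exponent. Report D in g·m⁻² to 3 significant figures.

zinc: f(T) = +0.038·(T−10) [T≤10 °C] = -0.1900
  SO₂ term: 0.0129·49.4^0.44·exp(0.046·61-0.1900) = 0.9816
  Sd branch = 0.0175·Sd^0.57·e^(0.008·RH+0.085·T) = 1.756 μm/a
  r_corr = 0.9816 + 1.756 = 2.738 μm/a
Power-law: D(20) = r_corr · 20^0.813
  D(20) = 2.738 × 20^0.813 = 2.738 × 11.42 = 31.27 μm
  Mass loss = 31.27 μm × 7.14 g/cm³ = 223.3 g·m⁻²

D(20) = 223 g·m⁻²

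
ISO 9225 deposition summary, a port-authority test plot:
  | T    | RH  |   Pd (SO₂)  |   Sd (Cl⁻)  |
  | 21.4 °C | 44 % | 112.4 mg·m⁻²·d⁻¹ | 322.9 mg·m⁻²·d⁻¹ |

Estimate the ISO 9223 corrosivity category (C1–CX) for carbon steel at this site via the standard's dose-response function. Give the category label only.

carbon steel: f(T) = -0.054·(T−10) [T>10 °C] = -0.6156
  SO₂ term: 1.77·112.4^0.52·exp(0.02·44-0.6156) = 26.87
  Cl⁻ term: 0.102·322.9^0.62·exp(0.033·44+0.04·21.4) = 36.86
  sum: 26.87 + 36.86 → r_corr = 63.73 μm/a
Category bounds: 50…80 μm/a bracket r_corr ⇒ C4

C4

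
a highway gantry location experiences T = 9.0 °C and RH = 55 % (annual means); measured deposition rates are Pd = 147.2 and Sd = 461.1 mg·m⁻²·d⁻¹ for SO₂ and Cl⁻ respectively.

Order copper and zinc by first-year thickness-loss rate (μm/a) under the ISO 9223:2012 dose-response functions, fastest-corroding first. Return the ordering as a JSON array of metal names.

["zinc", "copper"]

copper: temperature factor f = +0.126·(-1.0) = -0.1260
  Pd branch = 0.0053·Pd^0.26·e^(0.059·RH+f) = 0.439 μm/a
  Cl⁻ term: 0.01025·461.1^0.27·exp(0.036·55+0.049·9.0) = 0.6045
  r_corr = 0.439 + 0.6045 = 1.044 μm/a
zinc: f(T) = +0.038·(T−10) [T≤10 °C] = -0.0380
  SO₂ term: 0.0129·147.2^0.44·exp(0.046·55-0.0380) = 1.402
  Cl⁻ term: 0.0175·461.1^0.57·exp(0.008·55+0.085·9.0) = 1.926
  r_corr = 1.402 + 1.926 = 3.328 μm/a
Ordering by μm/a: zinc (3.33) > copper (1.04)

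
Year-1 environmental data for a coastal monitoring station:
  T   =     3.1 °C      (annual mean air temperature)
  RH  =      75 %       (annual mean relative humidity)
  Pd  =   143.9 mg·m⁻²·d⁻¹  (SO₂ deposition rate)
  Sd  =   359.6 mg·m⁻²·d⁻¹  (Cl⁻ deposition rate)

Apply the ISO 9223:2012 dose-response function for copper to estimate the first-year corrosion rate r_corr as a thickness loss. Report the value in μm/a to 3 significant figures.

copper: temperature factor f = +0.126·(-6.9) = -0.8694
  SO₂ term: 0.0053·143.9^0.26·exp(0.059·75-0.8694) = 0.6754
  Sd branch = 0.01025·Sd^0.27·e^(0.036·RH+0.049·T) = 0.8697 μm/a
  r_corr = 0.6754 + 0.8697 = 1.545 μm/a

r_corr = 1.55 μm/a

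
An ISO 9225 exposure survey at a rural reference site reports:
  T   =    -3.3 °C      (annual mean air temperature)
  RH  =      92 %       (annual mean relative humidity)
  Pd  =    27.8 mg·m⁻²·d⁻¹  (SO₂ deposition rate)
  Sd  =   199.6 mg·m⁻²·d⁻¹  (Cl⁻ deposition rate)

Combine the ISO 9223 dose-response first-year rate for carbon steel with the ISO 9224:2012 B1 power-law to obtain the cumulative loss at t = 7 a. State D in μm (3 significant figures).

D(7) = 161 μm

carbon steel: temperature factor f = +0.150·(-13.3) = -1.9950
  sulphur-dioxide contribution → 8.542 μm/a
  chloride contribution → 49.65 μm/a
  ⇒ r_corr(carbon steel) = 58.19 μm/a
Power-law: D(7) = r_corr · 7^0.523
  D(7) = 58.19 × 7^0.523 = 58.19 × 2.767 = 161 μm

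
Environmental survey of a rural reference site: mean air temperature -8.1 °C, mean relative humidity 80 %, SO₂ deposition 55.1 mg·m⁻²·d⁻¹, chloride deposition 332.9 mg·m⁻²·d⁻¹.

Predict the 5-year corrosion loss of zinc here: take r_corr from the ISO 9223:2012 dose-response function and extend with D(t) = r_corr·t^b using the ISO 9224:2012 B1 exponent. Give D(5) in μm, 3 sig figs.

D(5) = 7.24 μm

zinc: f(T) = +0.038·(T−10) [T≤10 °C] = -0.6878
  sulphur-dioxide contribution → 1.5 μm/a
  chloride contribution → 0.4568 μm/a
  total first-year rate 1.957 μm/a
Long-term exponent b (ISO 9224 Table 2, B1) = 0.813
  D(5) = 1.957 × 5^0.813 = 1.957 × 3.701 = 7.242 μm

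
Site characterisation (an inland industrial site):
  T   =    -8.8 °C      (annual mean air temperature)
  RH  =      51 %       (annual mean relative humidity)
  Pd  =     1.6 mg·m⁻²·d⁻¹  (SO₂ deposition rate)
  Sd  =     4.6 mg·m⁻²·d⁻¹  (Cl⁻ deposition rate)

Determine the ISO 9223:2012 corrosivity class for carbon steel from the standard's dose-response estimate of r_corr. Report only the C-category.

C2

carbon steel: temperature factor f = +0.150·(-18.8) = -2.8200
  Pd branch = 1.77·Pd^0.52·e^(0.02·RH+f) = 0.3736 μm/a
  Cl⁻ term: 0.102·4.6^0.62·exp(0.033·51+0.04·-8.8) = 0.9944
  sum: 0.3736 + 0.9944 → r_corr = 1.368 μm/a
Category bounds: 1.3…25 μm/a bracket r_corr ⇒ C2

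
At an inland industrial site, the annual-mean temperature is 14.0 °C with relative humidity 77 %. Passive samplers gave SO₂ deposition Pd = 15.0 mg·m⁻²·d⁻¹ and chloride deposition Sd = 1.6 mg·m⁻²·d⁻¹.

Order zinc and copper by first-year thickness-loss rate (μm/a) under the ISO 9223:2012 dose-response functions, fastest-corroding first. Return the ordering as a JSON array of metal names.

zinc: f(T) = -0.071·(T−10) [T>10 °C] = -0.2840
  Pd branch = 0.0129·Pd^0.44·e^(0.046·RH+f) = 1.104 μm/a
  Sd branch = 0.0175·Sd^0.57·e^(0.008·RH+0.085·T) = 0.1392 μm/a
  r_corr = 1.104 + 0.1392 = 1.243 μm/a
copper: f(T) = -0.080·(T−10) [T>10 °C] = -0.3200
  SO₂ term: 0.0053·15.0^0.26·exp(0.059·77-0.3200) = 0.7313
  Cl⁻ term: 0.01025·1.6^0.27·exp(0.036·77+0.049·14.0) = 0.3695
  r_corr = 0.7313 + 0.3695 = 1.101 μm/a
Ordering by μm/a: zinc (1.24) > copper (1.1)

["zinc", "copper"]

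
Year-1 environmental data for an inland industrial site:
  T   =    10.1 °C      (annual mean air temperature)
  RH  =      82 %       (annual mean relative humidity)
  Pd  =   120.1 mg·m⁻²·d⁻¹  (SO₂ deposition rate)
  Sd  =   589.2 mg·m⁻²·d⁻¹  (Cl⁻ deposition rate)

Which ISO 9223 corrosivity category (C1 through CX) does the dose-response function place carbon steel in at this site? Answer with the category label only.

CX

carbon steel: f(T) = -0.054·(T−10) [T>10 °C] = -0.0054
  sulphur-dioxide contribution → 109.5 μm/a
  chloride contribution → 119.3 μm/a
  total first-year rate 228.8 μm/a
229 μm/a falls in (200, 700] for carbon steel → category CX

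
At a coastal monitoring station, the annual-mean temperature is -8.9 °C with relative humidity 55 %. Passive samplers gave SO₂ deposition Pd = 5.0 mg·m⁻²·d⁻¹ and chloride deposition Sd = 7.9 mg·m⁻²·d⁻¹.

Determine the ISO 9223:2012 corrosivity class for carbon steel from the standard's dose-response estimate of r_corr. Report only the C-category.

carbon steel: T≤10 °C ⇒ hinge +0.150·(-8.9−10) = -2.8350
  SO₂ term: 1.77·5.0^0.52·exp(0.02·55-2.8350) = 0.721
  Cl⁻ term: 0.102·7.9^0.62·exp(0.033·55+0.04·-8.9) = 1.58
  r_corr = 0.721 + 1.58 = 2.301 μm/a
ISO 9223 Table 2 (carbon steel): 1.3 < 2.3 ≤ 25 μm/a ⇒ C2

C2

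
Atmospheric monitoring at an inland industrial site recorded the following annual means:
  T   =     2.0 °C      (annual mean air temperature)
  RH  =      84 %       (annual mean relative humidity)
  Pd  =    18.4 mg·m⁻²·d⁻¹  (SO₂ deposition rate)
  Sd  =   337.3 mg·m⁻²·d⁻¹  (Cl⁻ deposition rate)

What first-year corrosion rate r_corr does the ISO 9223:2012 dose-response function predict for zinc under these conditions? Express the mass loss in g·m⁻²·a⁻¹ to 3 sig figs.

r_corr = 19.7 g·m⁻²·a⁻¹

zinc: temperature factor f = +0.038·(-8.0) = -0.3040
  sulphur-dioxide contribution → 1.634 μm/a
  chloride contribution → 1.121 μm/a
  total first-year rate 2.755 μm/a
Convert to mass loss: 2.755 μm/a × 7.14 g/cm³ = 19.67 g·m⁻²·a⁻¹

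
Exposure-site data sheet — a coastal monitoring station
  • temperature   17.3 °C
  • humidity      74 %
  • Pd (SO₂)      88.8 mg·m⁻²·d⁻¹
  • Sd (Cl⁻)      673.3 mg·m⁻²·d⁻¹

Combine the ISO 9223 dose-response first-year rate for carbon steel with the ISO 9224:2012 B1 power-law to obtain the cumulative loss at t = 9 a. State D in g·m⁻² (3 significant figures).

D(9) = 4.63e+03 g·m⁻²

carbon steel: T>10 °C ⇒ hinge -0.054·(17.3−10) = -0.3942
  sulphur-dioxide contribution → 54.04 μm/a
  chloride contribution → 132.8 μm/a
  ⇒ r_corr(carbon steel) = 186.8 μm/a
Long-term exponent b (ISO 9224 Table 2, B1) = 0.523
  D(9) = 186.8 × 9^0.523 = 186.8 × 3.156 = 589.5 μm
  Mass loss = 589.5 μm × 7.85 g/cm³ = 4628 g·m⁻²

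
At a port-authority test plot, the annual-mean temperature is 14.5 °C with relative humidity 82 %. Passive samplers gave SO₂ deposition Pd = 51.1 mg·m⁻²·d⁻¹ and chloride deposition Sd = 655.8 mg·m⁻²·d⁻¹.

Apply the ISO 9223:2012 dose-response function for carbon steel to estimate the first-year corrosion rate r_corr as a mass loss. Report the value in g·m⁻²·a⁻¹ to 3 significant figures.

carbon steel: f(T) = -0.054·(T−10) [T>10 °C] = -0.2430
  sulphur-dioxide contribution → 55.34 μm/a
  chloride contribution → 152.1 μm/a
  ⇒ r_corr(carbon steel) = 207.4 μm/a
Convert to mass loss: 207.4 μm/a × 7.85 g/cm³ = 1628 g·m⁻²·a⁻¹

r_corr = 1.63e+03 g·m⁻²·a⁻¹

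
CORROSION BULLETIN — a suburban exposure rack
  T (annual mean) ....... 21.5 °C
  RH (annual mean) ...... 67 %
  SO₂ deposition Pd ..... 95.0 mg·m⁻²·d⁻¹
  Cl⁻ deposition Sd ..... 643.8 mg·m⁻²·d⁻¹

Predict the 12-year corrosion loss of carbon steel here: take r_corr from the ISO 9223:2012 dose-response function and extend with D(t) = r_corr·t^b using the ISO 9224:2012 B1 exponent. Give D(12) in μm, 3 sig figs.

D(12) = 587 μm

carbon steel: f(T) = -0.054·(T−10) [T>10 °C] = -0.6210
  Pd branch = 1.77·Pd^0.52·e^(0.02·RH+f) = 38.78 μm/a
  Sd branch = 0.102·Sd^0.62·e^(0.033·RH+0.04·T) = 121.3 μm/a
  sum: 38.78 + 121.3 → r_corr = 160.1 μm/a
Power-law: D(12) = r_corr · 12^0.523
  D(12) = 160.1 × 12^0.523 = 160.1 × 3.668 = 587 μm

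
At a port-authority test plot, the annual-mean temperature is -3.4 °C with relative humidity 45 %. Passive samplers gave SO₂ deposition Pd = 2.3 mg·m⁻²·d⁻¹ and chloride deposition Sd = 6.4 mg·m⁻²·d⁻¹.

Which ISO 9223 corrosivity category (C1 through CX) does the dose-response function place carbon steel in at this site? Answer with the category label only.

carbon steel: f(T) = +0.150·(T−10) [T≤10 °C] = -2.0100
  SO₂ term: 1.77·2.3^0.52·exp(0.02·45-2.0100) = 0.8995
  Sd branch = 0.102·Sd^0.62·e^(0.033·RH+0.04·T) = 1.242 μm/a
  r_corr = 0.8995 + 1.242 = 2.142 μm/a
ISO 9223 Table 2 (carbon steel): 1.3 < 2.14 ≤ 25 μm/a ⇒ C2

C2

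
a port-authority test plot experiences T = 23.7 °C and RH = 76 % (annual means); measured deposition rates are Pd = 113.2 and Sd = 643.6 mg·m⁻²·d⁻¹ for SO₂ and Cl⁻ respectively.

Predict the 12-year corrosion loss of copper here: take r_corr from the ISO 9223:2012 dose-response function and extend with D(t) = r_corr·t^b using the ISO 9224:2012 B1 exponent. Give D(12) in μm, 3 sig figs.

copper: temperature factor f = -0.080·(13.7) = -1.0960
  SO₂ term: 0.0053·113.2^0.26·exp(0.059·76-1.0960) = 0.5366
  Cl⁻ term: 0.01025·643.6^0.27·exp(0.036·76+0.049·23.7) = 2.895
  sum: 0.5366 + 2.895 → r_corr = 3.431 μm/a
ISO 9224: D(t) = r_corr · t^b with b = 0.667 (copper, B1)
  D(12) = 3.431 × 12^0.667 = 3.431 × 5.246 = 18 μm

D(12) = 18.0 μm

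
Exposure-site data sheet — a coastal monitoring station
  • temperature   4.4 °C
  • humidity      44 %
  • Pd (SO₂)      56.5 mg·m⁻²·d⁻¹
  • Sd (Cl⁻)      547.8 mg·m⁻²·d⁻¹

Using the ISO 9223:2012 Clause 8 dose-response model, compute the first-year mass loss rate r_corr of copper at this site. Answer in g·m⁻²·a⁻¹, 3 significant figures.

r_corr = 3.95 g·m⁻²·a⁻¹

copper: T≤10 °C ⇒ hinge +0.126·(4.4−10) = -0.7056
  sulphur-dioxide contribution → 0.1002 μm/a
  chloride contribution → 0.3402 μm/a
  total first-year rate 0.4404 μm/a
Convert to mass loss: 0.4404 μm/a × 8.96 g/cm³ = 3.946 g·m⁻²·a⁻¹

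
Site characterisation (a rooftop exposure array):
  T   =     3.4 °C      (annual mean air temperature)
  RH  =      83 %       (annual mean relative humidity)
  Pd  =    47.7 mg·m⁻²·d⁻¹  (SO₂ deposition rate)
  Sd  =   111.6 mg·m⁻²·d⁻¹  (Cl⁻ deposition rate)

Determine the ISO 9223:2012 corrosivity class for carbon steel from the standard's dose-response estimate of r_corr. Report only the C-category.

carbon steel: temperature factor f = +0.150·(-6.6) = -0.9900
  SO₂ term: 1.77·47.7^0.52·exp(0.02·83-0.9900) = 25.81
  Sd branch = 0.102·Sd^0.62·e^(0.033·RH+0.04·T) = 33.63 μm/a
  sum: 25.81 + 33.63 → r_corr = 59.44 μm/a
Category bounds: 50…80 μm/a bracket r_corr ⇒ C4

C4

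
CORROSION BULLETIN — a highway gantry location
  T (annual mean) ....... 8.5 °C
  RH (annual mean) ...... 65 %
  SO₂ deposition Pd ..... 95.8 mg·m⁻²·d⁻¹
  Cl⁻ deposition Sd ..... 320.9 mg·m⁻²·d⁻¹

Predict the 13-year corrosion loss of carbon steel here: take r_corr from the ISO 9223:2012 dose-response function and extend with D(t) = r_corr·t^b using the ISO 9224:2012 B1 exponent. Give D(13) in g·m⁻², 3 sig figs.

carbon steel: T≤10 °C ⇒ hinge +0.150·(8.5−10) = -0.2250
  SO₂ term: 1.77·95.8^0.52·exp(0.02·65-0.2250) = 55.61
  Sd branch = 0.102·Sd^0.62·e^(0.033·RH+0.04·T) = 43.83 μm/a
  sum: 55.61 + 43.83 → r_corr = 99.44 μm/a
Power-law: D(13) = r_corr · 13^0.523
  D(13) = 99.44 × 13^0.523 = 99.44 × 3.825 = 380.3 μm
  Mass loss = 380.3 μm × 7.85 g/cm³ = 2986 g·m⁻²

D(13) = 2.99e+03 g·m⁻²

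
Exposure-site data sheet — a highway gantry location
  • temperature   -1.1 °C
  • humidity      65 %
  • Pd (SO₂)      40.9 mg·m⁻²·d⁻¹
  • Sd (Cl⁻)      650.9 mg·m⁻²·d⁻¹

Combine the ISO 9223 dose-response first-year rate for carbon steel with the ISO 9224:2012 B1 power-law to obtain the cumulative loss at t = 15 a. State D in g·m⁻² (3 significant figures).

carbon steel: temperature factor f = +0.150·(-11.1) = -1.6650
  sulphur-dioxide contribution → 8.464 μm/a
  chloride contribution → 46.28 μm/a
  ⇒ r_corr(carbon steel) = 54.75 μm/a
ISO 9224: D(t) = r_corr · t^b with b = 0.523 (carbon steel, B1)
  D(15) = 54.75 × 15^0.523 = 54.75 × 4.122 = 225.7 μm
  Mass loss = 225.7 μm × 7.85 g/cm³ = 1771 g·m⁻²

D(15) = 1.77e+03 g·m⁻²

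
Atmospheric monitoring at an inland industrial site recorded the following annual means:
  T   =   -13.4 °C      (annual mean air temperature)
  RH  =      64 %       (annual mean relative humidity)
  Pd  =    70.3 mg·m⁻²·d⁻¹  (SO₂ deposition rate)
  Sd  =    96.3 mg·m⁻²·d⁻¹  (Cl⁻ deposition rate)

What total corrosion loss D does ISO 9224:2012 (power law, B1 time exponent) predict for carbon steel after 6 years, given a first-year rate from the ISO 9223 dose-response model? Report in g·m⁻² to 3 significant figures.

D(6) = 203 g·m⁻²

carbon steel: temperature factor f = +0.150·(-23.4) = -3.5100
  sulphur-dioxide contribution → 1.737 μm/a
  chloride contribution → 8.373 μm/a
  ⇒ r_corr(carbon steel) = 10.11 μm/a
Long-term exponent b (ISO 9224 Table 2, B1) = 0.523
  D(6) = 10.11 × 6^0.523 = 10.11 × 2.553 = 25.81 μm
  Mass loss = 25.81 μm × 7.85 g/cm³ = 202.6 g·m⁻²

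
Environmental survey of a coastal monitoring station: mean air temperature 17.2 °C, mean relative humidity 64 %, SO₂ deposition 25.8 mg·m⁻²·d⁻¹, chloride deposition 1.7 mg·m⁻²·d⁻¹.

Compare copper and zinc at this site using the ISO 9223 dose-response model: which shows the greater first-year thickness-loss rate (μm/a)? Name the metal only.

copper: T>10 °C ⇒ hinge -0.080·(17.2−10) = -0.5760
  sulphur-dioxide contribution → 0.3027 μm/a
  chloride contribution → 0.2752 μm/a
  total first-year rate 0.5779 μm/a
zinc: f(T) = -0.071·(T−10) [T>10 °C] = -0.5112
  sulphur-dioxide contribution → 0.6141 μm/a
  chloride contribution → 0.1705 μm/a
  ⇒ r_corr(zinc) = 0.7846 μm/a
Ordering by μm/a: zinc (0.785) > copper (0.578)

zinc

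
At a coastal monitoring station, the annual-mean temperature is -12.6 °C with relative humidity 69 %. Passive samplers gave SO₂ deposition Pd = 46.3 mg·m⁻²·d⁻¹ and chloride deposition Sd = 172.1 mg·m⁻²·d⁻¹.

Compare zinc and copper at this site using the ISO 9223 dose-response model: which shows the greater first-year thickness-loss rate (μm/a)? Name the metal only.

zinc

zinc: T≤10 °C ⇒ hinge +0.038·(-12.6−10) = -0.8588
  Pd branch = 0.0129·Pd^0.44·e^(0.046·RH+f) = 0.7062 μm/a
  Cl⁻ term: 0.0175·172.1^0.57·exp(0.008·69+0.085·-12.6) = 0.1959
  sum: 0.7062 + 0.1959 → r_corr = 0.9021 μm/a
copper: temperature factor f = +0.126·(-22.6) = -2.8476
  SO₂ term: 0.0053·46.3^0.26·exp(0.059·69-2.8476) = 0.04883
  Sd branch = 0.01025·Sd^0.27·e^(0.036·RH+0.049·T) = 0.2661 μm/a
  r_corr = 0.04883 + 0.2661 = 0.3149 μm/a
Ordering by μm/a: zinc (0.902) > copper (0.315)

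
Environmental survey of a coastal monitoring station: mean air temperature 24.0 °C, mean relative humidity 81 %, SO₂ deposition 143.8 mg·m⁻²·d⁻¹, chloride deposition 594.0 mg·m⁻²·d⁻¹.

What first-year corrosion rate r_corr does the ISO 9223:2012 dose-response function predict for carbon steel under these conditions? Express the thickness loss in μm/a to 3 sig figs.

carbon steel: f(T) = -0.054·(T−10) [T>10 °C] = -0.7560
  sulphur-dioxide contribution → 55.62 μm/a
  chloride contribution → 202.4 μm/a
  total first-year rate 258 μm/a

r_corr = 258 μm/a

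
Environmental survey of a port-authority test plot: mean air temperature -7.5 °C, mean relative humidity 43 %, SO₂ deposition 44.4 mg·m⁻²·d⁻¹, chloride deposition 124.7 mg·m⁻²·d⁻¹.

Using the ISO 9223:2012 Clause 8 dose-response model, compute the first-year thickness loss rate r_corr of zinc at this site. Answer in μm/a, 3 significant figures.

zinc: T≤10 °C ⇒ hinge +0.038·(-7.5−10) = -0.6650
  sulphur-dioxide contribution → 0.2545 μm/a
  chloride contribution → 0.2043 μm/a
  ⇒ r_corr(zinc) = 0.4588 μm/a

r_corr = 0.459 μm/a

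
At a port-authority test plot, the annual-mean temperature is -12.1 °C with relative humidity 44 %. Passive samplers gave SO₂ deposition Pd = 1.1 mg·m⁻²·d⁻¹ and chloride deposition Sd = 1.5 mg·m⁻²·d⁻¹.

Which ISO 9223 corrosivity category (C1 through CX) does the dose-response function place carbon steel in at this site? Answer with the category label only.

carbon steel: T≤10 °C ⇒ hinge +0.150·(-12.1−10) = -3.3150
  SO₂ term: 1.77·1.1^0.52·exp(0.02·44-3.3150) = 0.1629
  Cl⁻ term: 0.102·1.5^0.62·exp(0.033·44+0.04·-12.1) = 0.3453
  r_corr = 0.1629 + 0.3453 = 0.5082 μm/a
Category bounds: 0…1.3 μm/a bracket r_corr ⇒ C1

C1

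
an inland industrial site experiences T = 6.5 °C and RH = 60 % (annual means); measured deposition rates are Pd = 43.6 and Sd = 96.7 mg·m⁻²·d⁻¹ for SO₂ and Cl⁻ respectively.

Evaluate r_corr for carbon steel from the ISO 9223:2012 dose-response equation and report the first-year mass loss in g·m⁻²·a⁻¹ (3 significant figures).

r_corr = 322 g·m⁻²·a⁻¹

carbon steel: T≤10 °C ⇒ hinge +0.150·(6.5−10) = -0.5250
  sulphur-dioxide contribution → 24.75 μm/a
  chloride contribution → 16.31 μm/a
  ⇒ r_corr(carbon steel) = 41.06 μm/a
Convert to mass loss: 41.06 μm/a × 7.85 g/cm³ = 322.3 g·m⁻²·a⁻¹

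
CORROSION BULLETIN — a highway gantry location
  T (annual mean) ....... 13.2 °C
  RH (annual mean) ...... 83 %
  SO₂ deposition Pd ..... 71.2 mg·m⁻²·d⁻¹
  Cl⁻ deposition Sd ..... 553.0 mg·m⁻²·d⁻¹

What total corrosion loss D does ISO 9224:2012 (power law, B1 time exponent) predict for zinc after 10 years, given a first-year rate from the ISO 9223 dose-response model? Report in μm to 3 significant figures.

zinc: f(T) = -0.071·(T−10) [T>10 °C] = -0.2272
  SO₂ term: 0.0129·71.2^0.44·exp(0.046·83-0.2272) = 3.056
  Cl⁻ term: 0.0175·553.0^0.57·exp(0.008·83+0.085·13.2) = 3.82
  r_corr = 3.056 + 3.82 = 6.876 μm/a
Long-term exponent b (ISO 9224 Table 2, B1) = 0.813
  D(10) = 6.876 × 10^0.813 = 6.876 × 6.501 = 44.7 μm

D(10) = 44.7 μm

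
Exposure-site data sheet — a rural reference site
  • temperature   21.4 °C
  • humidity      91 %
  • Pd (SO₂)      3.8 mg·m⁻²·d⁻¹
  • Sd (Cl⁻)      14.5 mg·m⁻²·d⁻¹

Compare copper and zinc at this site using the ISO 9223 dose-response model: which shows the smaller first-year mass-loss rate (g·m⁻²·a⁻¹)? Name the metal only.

zinc

copper: f(T) = -0.080·(T−10) [T>10 °C] = -0.9120
  sulphur-dioxide contribution → 0.6467 μm/a
  chloride contribution → 1.594 μm/a
  total first-year rate 2.24 μm/a
  mass loss = 2.24 μm/a × 8.96 g/cm³ = 20.07 g·m⁻²·a⁻¹
zinc: temperature factor f = -0.071·(11.4) = -0.8094
  sulphur-dioxide contribution → 0.6794 μm/a
  chloride contribution → 1.026 μm/a
  ⇒ r_corr(zinc) = 1.705 μm/a
  mass loss = 1.705 μm/a × 7.14 g/cm³ = 12.18 g·m⁻²·a⁻¹
Ordering by g·m⁻²·a⁻¹: copper (20.1) > zinc (12.2)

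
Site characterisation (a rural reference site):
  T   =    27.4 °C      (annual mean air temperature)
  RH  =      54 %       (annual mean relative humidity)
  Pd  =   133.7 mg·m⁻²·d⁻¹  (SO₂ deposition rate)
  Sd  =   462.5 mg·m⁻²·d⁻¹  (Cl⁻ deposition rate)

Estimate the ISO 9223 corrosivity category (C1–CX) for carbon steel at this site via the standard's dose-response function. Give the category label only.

C5

carbon steel: f(T) = -0.054·(T−10) [T>10 °C] = -0.9396
  Pd branch = 1.77·Pd^0.52·e^(0.02·RH+f) = 25.97 μm/a
  Sd branch = 0.102·Sd^0.62·e^(0.033·RH+0.04·T) = 81.45 μm/a
  r_corr = 25.97 + 81.45 = 107.4 μm/a
Category bounds: 80…200 μm/a bracket r_corr ⇒ C5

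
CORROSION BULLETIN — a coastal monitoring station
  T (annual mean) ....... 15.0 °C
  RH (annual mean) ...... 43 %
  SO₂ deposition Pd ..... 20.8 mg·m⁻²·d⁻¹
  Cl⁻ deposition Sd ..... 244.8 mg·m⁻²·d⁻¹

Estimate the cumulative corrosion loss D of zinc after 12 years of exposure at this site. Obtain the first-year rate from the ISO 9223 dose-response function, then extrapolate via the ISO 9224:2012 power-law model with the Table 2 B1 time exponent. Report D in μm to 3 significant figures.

zinc: temperature factor f = -0.071·(5.0) = -0.3550
  sulphur-dioxide contribution → 0.2485 μm/a
  chloride contribution → 2.031 μm/a
  ⇒ r_corr(zinc) = 2.28 μm/a
Power-law: D(12) = r_corr · 12^0.813
  D(12) = 2.28 × 12^0.813 = 2.28 × 7.54 = 17.19 μm

D(12) = 17.2 μm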